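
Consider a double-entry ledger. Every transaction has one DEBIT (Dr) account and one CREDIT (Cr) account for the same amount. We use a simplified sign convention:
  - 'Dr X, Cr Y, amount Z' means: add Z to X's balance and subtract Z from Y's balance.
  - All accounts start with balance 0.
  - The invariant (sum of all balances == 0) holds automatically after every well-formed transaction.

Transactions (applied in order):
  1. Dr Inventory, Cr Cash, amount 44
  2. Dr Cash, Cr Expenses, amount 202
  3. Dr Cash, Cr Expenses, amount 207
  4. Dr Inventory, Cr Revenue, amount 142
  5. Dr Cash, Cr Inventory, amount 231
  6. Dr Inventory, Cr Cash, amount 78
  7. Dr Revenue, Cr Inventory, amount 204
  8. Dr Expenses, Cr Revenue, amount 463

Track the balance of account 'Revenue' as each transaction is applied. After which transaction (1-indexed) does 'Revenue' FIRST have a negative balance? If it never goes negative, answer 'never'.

Answer: 4

Derivation:
After txn 1: Revenue=0
After txn 2: Revenue=0
After txn 3: Revenue=0
After txn 4: Revenue=-142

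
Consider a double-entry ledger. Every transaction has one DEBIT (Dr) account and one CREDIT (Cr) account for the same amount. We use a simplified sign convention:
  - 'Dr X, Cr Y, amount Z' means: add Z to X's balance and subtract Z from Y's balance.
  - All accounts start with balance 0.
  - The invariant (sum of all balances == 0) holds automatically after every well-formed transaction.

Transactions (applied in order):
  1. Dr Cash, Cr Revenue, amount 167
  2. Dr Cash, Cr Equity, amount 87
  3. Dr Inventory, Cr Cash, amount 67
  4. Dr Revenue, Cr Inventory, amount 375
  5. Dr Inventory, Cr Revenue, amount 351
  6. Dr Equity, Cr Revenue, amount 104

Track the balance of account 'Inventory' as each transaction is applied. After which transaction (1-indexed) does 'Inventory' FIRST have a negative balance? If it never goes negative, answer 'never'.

Answer: 4

Derivation:
After txn 1: Inventory=0
After txn 2: Inventory=0
After txn 3: Inventory=67
After txn 4: Inventory=-308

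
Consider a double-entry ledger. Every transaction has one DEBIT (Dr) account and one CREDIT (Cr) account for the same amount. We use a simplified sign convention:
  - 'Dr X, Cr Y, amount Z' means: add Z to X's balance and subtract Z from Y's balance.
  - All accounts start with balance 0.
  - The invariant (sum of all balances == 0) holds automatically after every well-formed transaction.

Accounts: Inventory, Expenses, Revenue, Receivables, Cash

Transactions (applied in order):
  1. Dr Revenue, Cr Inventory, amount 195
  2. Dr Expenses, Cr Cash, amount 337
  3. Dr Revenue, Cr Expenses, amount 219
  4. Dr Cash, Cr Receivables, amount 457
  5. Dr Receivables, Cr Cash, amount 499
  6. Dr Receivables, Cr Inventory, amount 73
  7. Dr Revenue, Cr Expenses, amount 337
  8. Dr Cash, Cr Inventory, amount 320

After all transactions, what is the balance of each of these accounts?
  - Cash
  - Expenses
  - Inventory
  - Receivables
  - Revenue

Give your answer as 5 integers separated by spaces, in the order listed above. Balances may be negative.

After txn 1 (Dr Revenue, Cr Inventory, amount 195): Inventory=-195 Revenue=195
After txn 2 (Dr Expenses, Cr Cash, amount 337): Cash=-337 Expenses=337 Inventory=-195 Revenue=195
After txn 3 (Dr Revenue, Cr Expenses, amount 219): Cash=-337 Expenses=118 Inventory=-195 Revenue=414
After txn 4 (Dr Cash, Cr Receivables, amount 457): Cash=120 Expenses=118 Inventory=-195 Receivables=-457 Revenue=414
After txn 5 (Dr Receivables, Cr Cash, amount 499): Cash=-379 Expenses=118 Inventory=-195 Receivables=42 Revenue=414
After txn 6 (Dr Receivables, Cr Inventory, amount 73): Cash=-379 Expenses=118 Inventory=-268 Receivables=115 Revenue=414
After txn 7 (Dr Revenue, Cr Expenses, amount 337): Cash=-379 Expenses=-219 Inventory=-268 Receivables=115 Revenue=751
After txn 8 (Dr Cash, Cr Inventory, amount 320): Cash=-59 Expenses=-219 Inventory=-588 Receivables=115 Revenue=751

Answer: -59 -219 -588 115 751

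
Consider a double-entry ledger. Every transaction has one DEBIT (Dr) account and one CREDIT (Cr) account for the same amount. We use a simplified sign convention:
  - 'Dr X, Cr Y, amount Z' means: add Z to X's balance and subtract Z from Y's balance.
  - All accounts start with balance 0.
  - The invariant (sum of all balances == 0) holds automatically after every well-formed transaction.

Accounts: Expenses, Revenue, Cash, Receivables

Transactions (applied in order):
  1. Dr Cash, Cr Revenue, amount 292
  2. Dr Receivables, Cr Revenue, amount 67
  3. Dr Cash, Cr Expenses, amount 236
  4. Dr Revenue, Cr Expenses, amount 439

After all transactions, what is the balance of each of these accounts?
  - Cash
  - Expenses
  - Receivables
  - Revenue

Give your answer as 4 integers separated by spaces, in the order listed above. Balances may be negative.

Answer: 528 -675 67 80

Derivation:
After txn 1 (Dr Cash, Cr Revenue, amount 292): Cash=292 Revenue=-292
After txn 2 (Dr Receivables, Cr Revenue, amount 67): Cash=292 Receivables=67 Revenue=-359
After txn 3 (Dr Cash, Cr Expenses, amount 236): Cash=528 Expenses=-236 Receivables=67 Revenue=-359
After txn 4 (Dr Revenue, Cr Expenses, amount 439): Cash=528 Expenses=-675 Receivables=67 Revenue=80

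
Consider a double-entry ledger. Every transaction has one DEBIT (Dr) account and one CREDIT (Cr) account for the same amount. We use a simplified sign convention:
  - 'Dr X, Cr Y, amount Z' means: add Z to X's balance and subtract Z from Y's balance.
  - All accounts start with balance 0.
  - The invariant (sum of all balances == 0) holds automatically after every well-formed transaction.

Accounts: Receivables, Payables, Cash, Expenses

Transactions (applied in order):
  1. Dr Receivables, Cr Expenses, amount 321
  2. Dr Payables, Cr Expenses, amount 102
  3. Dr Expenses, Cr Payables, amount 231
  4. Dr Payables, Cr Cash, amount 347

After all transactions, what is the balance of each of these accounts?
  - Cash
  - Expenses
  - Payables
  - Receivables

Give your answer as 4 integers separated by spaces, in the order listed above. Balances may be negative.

Answer: -347 -192 218 321

Derivation:
After txn 1 (Dr Receivables, Cr Expenses, amount 321): Expenses=-321 Receivables=321
After txn 2 (Dr Payables, Cr Expenses, amount 102): Expenses=-423 Payables=102 Receivables=321
After txn 3 (Dr Expenses, Cr Payables, amount 231): Expenses=-192 Payables=-129 Receivables=321
After txn 4 (Dr Payables, Cr Cash, amount 347): Cash=-347 Expenses=-192 Payables=218 Receivables=321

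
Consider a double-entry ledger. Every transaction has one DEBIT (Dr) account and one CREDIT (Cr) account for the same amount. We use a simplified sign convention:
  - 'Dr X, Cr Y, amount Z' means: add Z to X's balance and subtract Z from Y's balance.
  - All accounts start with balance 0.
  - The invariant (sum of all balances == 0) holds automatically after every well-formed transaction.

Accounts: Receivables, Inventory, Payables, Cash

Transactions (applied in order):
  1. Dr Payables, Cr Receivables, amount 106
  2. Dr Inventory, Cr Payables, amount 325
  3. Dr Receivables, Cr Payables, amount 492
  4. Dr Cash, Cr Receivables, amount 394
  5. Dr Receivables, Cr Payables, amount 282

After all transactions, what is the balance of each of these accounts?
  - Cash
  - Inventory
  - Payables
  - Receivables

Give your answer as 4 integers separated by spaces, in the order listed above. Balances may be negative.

After txn 1 (Dr Payables, Cr Receivables, amount 106): Payables=106 Receivables=-106
After txn 2 (Dr Inventory, Cr Payables, amount 325): Inventory=325 Payables=-219 Receivables=-106
After txn 3 (Dr Receivables, Cr Payables, amount 492): Inventory=325 Payables=-711 Receivables=386
After txn 4 (Dr Cash, Cr Receivables, amount 394): Cash=394 Inventory=325 Payables=-711 Receivables=-8
After txn 5 (Dr Receivables, Cr Payables, amount 282): Cash=394 Inventory=325 Payables=-993 Receivables=274

Answer: 394 325 -993 274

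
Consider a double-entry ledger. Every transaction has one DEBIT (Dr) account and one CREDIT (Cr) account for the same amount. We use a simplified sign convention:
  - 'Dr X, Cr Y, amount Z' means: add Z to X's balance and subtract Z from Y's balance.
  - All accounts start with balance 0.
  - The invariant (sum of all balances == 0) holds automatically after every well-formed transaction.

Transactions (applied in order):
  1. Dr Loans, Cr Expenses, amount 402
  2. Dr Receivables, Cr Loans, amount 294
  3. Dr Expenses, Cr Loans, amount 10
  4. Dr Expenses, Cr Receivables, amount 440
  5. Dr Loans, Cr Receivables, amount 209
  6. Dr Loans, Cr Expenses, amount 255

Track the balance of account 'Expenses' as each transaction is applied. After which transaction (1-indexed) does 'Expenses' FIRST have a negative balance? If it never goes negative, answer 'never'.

After txn 1: Expenses=-402

Answer: 1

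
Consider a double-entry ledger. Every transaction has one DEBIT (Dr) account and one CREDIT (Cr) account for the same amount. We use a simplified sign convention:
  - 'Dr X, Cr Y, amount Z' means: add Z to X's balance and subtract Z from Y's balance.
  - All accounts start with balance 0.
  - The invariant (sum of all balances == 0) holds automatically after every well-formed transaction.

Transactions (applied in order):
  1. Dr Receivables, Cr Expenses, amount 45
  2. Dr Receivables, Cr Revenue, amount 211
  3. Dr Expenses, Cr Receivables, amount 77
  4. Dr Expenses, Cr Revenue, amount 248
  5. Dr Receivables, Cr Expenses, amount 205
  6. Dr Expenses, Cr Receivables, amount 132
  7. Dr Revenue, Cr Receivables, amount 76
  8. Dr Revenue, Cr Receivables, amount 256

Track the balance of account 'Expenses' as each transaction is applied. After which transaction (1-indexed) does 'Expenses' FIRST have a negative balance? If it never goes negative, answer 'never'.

After txn 1: Expenses=-45

Answer: 1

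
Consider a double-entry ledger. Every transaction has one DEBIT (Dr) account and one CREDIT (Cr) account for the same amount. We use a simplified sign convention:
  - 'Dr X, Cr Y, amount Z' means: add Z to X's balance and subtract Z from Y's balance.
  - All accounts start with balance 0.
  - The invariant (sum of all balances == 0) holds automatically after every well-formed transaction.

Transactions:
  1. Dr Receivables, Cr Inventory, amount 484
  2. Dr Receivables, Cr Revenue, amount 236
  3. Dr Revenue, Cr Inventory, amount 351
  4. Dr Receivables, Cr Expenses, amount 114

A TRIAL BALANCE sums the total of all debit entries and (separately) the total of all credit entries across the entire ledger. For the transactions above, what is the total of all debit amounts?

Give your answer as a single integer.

Txn 1: debit+=484
Txn 2: debit+=236
Txn 3: debit+=351
Txn 4: debit+=114
Total debits = 1185

Answer: 1185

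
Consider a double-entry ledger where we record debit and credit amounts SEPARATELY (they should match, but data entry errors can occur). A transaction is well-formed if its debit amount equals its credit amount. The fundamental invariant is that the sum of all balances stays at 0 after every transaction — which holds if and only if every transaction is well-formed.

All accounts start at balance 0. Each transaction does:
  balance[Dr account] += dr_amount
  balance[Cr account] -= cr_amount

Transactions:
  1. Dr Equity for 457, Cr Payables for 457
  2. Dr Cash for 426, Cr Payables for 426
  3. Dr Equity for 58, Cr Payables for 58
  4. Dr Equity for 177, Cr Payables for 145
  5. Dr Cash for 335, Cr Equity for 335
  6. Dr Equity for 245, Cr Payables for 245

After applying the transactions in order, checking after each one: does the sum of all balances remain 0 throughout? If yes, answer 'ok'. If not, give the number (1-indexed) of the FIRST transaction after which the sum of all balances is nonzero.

After txn 1: dr=457 cr=457 sum_balances=0
After txn 2: dr=426 cr=426 sum_balances=0
After txn 3: dr=58 cr=58 sum_balances=0
After txn 4: dr=177 cr=145 sum_balances=32
After txn 5: dr=335 cr=335 sum_balances=32
After txn 6: dr=245 cr=245 sum_balances=32

Answer: 4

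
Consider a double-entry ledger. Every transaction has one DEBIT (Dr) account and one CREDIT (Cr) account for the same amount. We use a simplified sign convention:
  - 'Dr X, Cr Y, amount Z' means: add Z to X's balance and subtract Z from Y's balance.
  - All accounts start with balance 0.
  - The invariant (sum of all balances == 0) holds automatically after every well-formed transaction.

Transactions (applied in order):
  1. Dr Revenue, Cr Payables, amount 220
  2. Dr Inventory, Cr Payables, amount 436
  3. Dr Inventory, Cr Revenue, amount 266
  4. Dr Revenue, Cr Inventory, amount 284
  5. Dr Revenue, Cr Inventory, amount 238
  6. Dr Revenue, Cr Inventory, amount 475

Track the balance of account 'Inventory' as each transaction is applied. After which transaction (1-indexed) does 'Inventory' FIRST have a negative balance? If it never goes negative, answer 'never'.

Answer: 6

Derivation:
After txn 1: Inventory=0
After txn 2: Inventory=436
After txn 3: Inventory=702
After txn 4: Inventory=418
After txn 5: Inventory=180
After txn 6: Inventory=-295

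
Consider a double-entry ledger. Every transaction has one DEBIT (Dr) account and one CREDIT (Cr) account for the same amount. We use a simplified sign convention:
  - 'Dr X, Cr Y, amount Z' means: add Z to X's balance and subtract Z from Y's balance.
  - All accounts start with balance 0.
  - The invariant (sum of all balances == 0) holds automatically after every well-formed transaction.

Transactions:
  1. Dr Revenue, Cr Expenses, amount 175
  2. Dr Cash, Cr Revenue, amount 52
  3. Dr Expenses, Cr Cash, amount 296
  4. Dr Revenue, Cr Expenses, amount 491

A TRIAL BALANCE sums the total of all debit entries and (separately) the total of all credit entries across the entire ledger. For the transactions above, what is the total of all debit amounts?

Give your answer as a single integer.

Txn 1: debit+=175
Txn 2: debit+=52
Txn 3: debit+=296
Txn 4: debit+=491
Total debits = 1014

Answer: 1014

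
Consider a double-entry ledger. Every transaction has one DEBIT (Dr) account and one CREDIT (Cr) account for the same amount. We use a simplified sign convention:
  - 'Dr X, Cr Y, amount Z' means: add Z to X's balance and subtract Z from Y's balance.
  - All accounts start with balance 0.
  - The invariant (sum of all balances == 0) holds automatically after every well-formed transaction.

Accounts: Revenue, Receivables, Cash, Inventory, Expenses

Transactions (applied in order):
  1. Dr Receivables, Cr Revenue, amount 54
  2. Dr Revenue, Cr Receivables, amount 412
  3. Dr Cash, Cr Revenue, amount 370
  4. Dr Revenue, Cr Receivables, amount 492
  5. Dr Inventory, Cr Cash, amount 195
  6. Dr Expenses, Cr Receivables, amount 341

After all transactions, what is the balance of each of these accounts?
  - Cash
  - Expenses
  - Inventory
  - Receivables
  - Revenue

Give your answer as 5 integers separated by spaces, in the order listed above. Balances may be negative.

Answer: 175 341 195 -1191 480

Derivation:
After txn 1 (Dr Receivables, Cr Revenue, amount 54): Receivables=54 Revenue=-54
After txn 2 (Dr Revenue, Cr Receivables, amount 412): Receivables=-358 Revenue=358
After txn 3 (Dr Cash, Cr Revenue, amount 370): Cash=370 Receivables=-358 Revenue=-12
After txn 4 (Dr Revenue, Cr Receivables, amount 492): Cash=370 Receivables=-850 Revenue=480
After txn 5 (Dr Inventory, Cr Cash, amount 195): Cash=175 Inventory=195 Receivables=-850 Revenue=480
After txn 6 (Dr Expenses, Cr Receivables, amount 341): Cash=175 Expenses=341 Inventory=195 Receivables=-1191 Revenue=480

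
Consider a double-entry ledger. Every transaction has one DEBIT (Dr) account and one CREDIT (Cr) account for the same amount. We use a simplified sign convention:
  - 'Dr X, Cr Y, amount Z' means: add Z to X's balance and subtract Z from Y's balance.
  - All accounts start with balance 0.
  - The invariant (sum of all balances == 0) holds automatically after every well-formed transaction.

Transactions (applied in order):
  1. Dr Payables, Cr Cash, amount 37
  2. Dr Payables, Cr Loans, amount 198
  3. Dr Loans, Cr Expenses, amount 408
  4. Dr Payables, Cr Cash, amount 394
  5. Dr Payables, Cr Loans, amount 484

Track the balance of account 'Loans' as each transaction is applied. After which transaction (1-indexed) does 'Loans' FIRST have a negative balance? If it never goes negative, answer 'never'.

After txn 1: Loans=0
After txn 2: Loans=-198

Answer: 2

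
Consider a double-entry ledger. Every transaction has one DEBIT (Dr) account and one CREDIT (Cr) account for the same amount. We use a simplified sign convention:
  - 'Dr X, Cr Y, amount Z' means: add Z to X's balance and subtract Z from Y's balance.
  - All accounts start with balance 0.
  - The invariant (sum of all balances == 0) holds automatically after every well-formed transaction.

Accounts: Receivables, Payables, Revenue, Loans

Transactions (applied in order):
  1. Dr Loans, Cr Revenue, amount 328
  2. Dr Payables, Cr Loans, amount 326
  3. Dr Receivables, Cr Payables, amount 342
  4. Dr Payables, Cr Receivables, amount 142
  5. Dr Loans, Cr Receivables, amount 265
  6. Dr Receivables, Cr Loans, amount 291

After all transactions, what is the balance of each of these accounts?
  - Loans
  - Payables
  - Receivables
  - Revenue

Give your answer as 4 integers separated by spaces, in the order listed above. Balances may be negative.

Answer: -24 126 226 -328

Derivation:
After txn 1 (Dr Loans, Cr Revenue, amount 328): Loans=328 Revenue=-328
After txn 2 (Dr Payables, Cr Loans, amount 326): Loans=2 Payables=326 Revenue=-328
After txn 3 (Dr Receivables, Cr Payables, amount 342): Loans=2 Payables=-16 Receivables=342 Revenue=-328
After txn 4 (Dr Payables, Cr Receivables, amount 142): Loans=2 Payables=126 Receivables=200 Revenue=-328
After txn 5 (Dr Loans, Cr Receivables, amount 265): Loans=267 Payables=126 Receivables=-65 Revenue=-328
After txn 6 (Dr Receivables, Cr Loans, amount 291): Loans=-24 Payables=126 Receivables=226 Revenue=-328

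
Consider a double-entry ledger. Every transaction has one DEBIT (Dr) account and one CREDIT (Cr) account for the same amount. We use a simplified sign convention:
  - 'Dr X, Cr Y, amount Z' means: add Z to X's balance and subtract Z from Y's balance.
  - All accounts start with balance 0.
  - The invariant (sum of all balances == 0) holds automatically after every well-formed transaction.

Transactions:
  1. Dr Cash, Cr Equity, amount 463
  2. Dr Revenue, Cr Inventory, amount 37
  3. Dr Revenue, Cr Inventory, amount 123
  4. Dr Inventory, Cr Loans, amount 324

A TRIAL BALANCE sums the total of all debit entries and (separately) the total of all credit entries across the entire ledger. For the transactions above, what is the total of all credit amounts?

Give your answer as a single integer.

Answer: 947

Derivation:
Txn 1: credit+=463
Txn 2: credit+=37
Txn 3: credit+=123
Txn 4: credit+=324
Total credits = 947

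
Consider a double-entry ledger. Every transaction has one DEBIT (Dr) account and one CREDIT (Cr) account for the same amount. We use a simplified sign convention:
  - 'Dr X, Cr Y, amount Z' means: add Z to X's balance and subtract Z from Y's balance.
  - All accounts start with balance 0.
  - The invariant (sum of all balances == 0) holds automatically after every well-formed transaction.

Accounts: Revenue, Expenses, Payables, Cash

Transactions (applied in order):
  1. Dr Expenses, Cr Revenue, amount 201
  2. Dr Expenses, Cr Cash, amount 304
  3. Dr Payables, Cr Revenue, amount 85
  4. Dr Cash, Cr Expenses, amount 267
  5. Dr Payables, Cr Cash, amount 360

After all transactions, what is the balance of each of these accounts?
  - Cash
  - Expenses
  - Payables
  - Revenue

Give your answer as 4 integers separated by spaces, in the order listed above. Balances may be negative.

Answer: -397 238 445 -286

Derivation:
After txn 1 (Dr Expenses, Cr Revenue, amount 201): Expenses=201 Revenue=-201
After txn 2 (Dr Expenses, Cr Cash, amount 304): Cash=-304 Expenses=505 Revenue=-201
After txn 3 (Dr Payables, Cr Revenue, amount 85): Cash=-304 Expenses=505 Payables=85 Revenue=-286
After txn 4 (Dr Cash, Cr Expenses, amount 267): Cash=-37 Expenses=238 Payables=85 Revenue=-286
After txn 5 (Dr Payables, Cr Cash, amount 360): Cash=-397 Expenses=238 Payables=445 Revenue=-286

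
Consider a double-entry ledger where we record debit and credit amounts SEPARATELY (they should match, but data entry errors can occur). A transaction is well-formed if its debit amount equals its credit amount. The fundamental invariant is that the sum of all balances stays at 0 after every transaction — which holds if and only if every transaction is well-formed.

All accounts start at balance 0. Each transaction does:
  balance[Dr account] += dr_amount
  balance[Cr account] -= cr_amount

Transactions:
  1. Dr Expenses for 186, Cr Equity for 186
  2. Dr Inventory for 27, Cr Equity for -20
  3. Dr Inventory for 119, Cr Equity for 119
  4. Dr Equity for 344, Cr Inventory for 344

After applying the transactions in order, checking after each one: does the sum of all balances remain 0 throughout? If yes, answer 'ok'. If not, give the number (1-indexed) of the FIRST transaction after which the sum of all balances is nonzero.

After txn 1: dr=186 cr=186 sum_balances=0
After txn 2: dr=27 cr=-20 sum_balances=47
After txn 3: dr=119 cr=119 sum_balances=47
After txn 4: dr=344 cr=344 sum_balances=47

Answer: 2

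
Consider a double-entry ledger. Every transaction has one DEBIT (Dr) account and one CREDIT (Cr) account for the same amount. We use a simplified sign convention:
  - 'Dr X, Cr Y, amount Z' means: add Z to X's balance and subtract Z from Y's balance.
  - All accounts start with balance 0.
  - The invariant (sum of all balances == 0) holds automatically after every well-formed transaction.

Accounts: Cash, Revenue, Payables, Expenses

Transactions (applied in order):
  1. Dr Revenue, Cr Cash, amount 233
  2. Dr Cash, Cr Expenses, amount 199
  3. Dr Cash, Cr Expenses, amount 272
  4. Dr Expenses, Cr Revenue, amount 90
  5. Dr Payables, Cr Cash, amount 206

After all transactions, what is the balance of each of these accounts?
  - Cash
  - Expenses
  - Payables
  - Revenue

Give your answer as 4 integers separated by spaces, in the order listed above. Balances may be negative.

Answer: 32 -381 206 143

Derivation:
After txn 1 (Dr Revenue, Cr Cash, amount 233): Cash=-233 Revenue=233
After txn 2 (Dr Cash, Cr Expenses, amount 199): Cash=-34 Expenses=-199 Revenue=233
After txn 3 (Dr Cash, Cr Expenses, amount 272): Cash=238 Expenses=-471 Revenue=233
After txn 4 (Dr Expenses, Cr Revenue, amount 90): Cash=238 Expenses=-381 Revenue=143
After txn 5 (Dr Payables, Cr Cash, amount 206): Cash=32 Expenses=-381 Payables=206 Revenue=143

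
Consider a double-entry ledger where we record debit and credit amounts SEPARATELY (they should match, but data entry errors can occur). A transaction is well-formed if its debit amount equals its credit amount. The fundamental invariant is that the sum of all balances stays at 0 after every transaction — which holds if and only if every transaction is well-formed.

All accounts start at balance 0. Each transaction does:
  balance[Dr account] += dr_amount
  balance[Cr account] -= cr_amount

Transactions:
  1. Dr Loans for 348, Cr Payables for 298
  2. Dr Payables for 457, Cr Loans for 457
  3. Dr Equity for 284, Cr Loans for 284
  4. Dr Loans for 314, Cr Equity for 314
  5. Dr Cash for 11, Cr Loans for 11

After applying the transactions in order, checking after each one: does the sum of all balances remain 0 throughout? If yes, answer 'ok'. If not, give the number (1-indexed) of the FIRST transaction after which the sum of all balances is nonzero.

After txn 1: dr=348 cr=298 sum_balances=50
After txn 2: dr=457 cr=457 sum_balances=50
After txn 3: dr=284 cr=284 sum_balances=50
After txn 4: dr=314 cr=314 sum_balances=50
After txn 5: dr=11 cr=11 sum_balances=50

Answer: 1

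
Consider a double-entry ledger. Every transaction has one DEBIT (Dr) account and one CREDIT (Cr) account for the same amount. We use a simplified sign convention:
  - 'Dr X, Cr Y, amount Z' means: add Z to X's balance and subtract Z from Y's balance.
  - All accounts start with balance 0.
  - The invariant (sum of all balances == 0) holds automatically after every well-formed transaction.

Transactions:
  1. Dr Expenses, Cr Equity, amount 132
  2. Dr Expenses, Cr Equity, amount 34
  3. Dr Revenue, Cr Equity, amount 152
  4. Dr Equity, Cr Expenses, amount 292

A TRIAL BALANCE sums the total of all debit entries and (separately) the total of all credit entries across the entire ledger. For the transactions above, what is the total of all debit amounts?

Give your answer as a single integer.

Answer: 610

Derivation:
Txn 1: debit+=132
Txn 2: debit+=34
Txn 3: debit+=152
Txn 4: debit+=292
Total debits = 610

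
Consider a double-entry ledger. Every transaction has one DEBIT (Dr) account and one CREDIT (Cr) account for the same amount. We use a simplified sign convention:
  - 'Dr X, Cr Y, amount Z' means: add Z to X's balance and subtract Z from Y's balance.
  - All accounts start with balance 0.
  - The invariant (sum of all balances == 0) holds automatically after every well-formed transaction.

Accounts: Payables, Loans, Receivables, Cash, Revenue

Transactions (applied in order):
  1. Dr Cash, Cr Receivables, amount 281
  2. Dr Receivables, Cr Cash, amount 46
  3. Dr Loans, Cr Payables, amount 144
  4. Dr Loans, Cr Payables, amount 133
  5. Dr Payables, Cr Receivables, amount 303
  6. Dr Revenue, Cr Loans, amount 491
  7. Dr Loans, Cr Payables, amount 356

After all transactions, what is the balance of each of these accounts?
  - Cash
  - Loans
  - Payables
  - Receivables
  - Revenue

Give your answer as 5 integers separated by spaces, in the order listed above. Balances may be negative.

After txn 1 (Dr Cash, Cr Receivables, amount 281): Cash=281 Receivables=-281
After txn 2 (Dr Receivables, Cr Cash, amount 46): Cash=235 Receivables=-235
After txn 3 (Dr Loans, Cr Payables, amount 144): Cash=235 Loans=144 Payables=-144 Receivables=-235
After txn 4 (Dr Loans, Cr Payables, amount 133): Cash=235 Loans=277 Payables=-277 Receivables=-235
After txn 5 (Dr Payables, Cr Receivables, amount 303): Cash=235 Loans=277 Payables=26 Receivables=-538
After txn 6 (Dr Revenue, Cr Loans, amount 491): Cash=235 Loans=-214 Payables=26 Receivables=-538 Revenue=491
After txn 7 (Dr Loans, Cr Payables, amount 356): Cash=235 Loans=142 Payables=-330 Receivables=-538 Revenue=491

Answer: 235 142 -330 -538 491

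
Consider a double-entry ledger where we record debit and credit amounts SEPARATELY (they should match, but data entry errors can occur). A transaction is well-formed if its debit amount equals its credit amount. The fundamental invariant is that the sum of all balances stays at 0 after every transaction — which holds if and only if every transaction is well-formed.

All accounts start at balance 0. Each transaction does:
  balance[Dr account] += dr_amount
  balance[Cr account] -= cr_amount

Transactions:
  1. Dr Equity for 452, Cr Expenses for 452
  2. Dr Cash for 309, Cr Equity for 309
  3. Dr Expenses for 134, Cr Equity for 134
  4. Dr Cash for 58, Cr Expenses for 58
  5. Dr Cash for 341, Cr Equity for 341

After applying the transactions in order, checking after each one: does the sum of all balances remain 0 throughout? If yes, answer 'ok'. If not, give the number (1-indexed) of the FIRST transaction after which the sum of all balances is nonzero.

After txn 1: dr=452 cr=452 sum_balances=0
After txn 2: dr=309 cr=309 sum_balances=0
After txn 3: dr=134 cr=134 sum_balances=0
After txn 4: dr=58 cr=58 sum_balances=0
After txn 5: dr=341 cr=341 sum_balances=0

Answer: ok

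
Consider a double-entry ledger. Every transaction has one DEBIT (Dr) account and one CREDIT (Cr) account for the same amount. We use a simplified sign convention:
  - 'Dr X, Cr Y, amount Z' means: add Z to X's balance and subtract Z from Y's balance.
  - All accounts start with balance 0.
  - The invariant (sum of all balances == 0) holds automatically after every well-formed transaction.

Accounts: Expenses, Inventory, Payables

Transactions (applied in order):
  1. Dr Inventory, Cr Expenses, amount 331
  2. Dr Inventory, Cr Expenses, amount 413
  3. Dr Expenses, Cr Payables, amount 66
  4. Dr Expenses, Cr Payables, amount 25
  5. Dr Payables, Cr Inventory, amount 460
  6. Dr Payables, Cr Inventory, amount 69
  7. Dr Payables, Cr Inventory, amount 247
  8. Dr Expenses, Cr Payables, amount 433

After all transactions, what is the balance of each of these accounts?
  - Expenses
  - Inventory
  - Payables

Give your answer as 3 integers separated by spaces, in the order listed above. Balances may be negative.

After txn 1 (Dr Inventory, Cr Expenses, amount 331): Expenses=-331 Inventory=331
After txn 2 (Dr Inventory, Cr Expenses, amount 413): Expenses=-744 Inventory=744
After txn 3 (Dr Expenses, Cr Payables, amount 66): Expenses=-678 Inventory=744 Payables=-66
After txn 4 (Dr Expenses, Cr Payables, amount 25): Expenses=-653 Inventory=744 Payables=-91
After txn 5 (Dr Payables, Cr Inventory, amount 460): Expenses=-653 Inventory=284 Payables=369
After txn 6 (Dr Payables, Cr Inventory, amount 69): Expenses=-653 Inventory=215 Payables=438
After txn 7 (Dr Payables, Cr Inventory, amount 247): Expenses=-653 Inventory=-32 Payables=685
After txn 8 (Dr Expenses, Cr Payables, amount 433): Expenses=-220 Inventory=-32 Payables=252

Answer: -220 -32 252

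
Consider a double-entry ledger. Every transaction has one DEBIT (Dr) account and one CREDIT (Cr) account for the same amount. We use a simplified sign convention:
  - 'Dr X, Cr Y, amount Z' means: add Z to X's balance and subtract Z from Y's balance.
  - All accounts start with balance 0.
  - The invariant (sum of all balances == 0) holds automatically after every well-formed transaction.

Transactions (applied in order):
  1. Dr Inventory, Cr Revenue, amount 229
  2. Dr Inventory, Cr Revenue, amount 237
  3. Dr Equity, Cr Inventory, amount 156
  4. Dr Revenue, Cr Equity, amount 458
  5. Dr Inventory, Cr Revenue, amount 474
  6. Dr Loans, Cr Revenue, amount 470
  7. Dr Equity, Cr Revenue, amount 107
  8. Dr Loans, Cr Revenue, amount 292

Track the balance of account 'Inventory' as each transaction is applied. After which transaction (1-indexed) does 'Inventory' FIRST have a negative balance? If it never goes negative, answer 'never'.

After txn 1: Inventory=229
After txn 2: Inventory=466
After txn 3: Inventory=310
After txn 4: Inventory=310
After txn 5: Inventory=784
After txn 6: Inventory=784
After txn 7: Inventory=784
After txn 8: Inventory=784

Answer: never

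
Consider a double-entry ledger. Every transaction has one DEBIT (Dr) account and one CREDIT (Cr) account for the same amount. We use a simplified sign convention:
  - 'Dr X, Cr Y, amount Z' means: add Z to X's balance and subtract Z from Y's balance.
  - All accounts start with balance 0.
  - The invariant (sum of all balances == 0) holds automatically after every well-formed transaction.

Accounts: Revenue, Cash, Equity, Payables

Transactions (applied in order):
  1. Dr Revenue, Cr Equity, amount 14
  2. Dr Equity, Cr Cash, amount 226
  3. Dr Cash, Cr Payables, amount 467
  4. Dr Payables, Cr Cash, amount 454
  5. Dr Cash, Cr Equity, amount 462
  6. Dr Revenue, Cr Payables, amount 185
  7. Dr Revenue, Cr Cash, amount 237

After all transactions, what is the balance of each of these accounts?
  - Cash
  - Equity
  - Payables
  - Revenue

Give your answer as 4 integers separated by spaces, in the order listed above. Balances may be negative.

After txn 1 (Dr Revenue, Cr Equity, amount 14): Equity=-14 Revenue=14
After txn 2 (Dr Equity, Cr Cash, amount 226): Cash=-226 Equity=212 Revenue=14
After txn 3 (Dr Cash, Cr Payables, amount 467): Cash=241 Equity=212 Payables=-467 Revenue=14
After txn 4 (Dr Payables, Cr Cash, amount 454): Cash=-213 Equity=212 Payables=-13 Revenue=14
After txn 5 (Dr Cash, Cr Equity, amount 462): Cash=249 Equity=-250 Payables=-13 Revenue=14
After txn 6 (Dr Revenue, Cr Payables, amount 185): Cash=249 Equity=-250 Payables=-198 Revenue=199
After txn 7 (Dr Revenue, Cr Cash, amount 237): Cash=12 Equity=-250 Payables=-198 Revenue=436

Answer: 12 -250 -198 436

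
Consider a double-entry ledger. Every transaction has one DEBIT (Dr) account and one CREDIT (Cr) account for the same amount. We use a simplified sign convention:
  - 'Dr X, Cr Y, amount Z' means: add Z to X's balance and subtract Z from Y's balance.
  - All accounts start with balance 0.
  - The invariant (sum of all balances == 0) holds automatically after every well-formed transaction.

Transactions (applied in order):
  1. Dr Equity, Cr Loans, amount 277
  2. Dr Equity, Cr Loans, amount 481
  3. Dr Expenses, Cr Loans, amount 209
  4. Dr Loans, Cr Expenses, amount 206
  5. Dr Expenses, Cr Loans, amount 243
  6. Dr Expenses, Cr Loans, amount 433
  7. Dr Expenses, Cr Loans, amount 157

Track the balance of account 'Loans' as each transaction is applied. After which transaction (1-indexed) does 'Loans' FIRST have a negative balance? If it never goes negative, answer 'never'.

Answer: 1

Derivation:
After txn 1: Loans=-277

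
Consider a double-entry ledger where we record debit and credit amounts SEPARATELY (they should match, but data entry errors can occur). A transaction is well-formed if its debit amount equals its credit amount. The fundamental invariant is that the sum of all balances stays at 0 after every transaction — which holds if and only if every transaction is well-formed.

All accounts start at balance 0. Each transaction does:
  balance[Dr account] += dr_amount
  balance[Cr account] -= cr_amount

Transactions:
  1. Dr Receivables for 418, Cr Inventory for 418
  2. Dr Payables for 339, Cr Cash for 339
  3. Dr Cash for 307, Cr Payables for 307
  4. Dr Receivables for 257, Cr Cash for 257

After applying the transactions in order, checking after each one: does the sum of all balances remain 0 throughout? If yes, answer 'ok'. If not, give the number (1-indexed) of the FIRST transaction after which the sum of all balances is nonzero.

After txn 1: dr=418 cr=418 sum_balances=0
After txn 2: dr=339 cr=339 sum_balances=0
After txn 3: dr=307 cr=307 sum_balances=0
After txn 4: dr=257 cr=257 sum_balances=0

Answer: ok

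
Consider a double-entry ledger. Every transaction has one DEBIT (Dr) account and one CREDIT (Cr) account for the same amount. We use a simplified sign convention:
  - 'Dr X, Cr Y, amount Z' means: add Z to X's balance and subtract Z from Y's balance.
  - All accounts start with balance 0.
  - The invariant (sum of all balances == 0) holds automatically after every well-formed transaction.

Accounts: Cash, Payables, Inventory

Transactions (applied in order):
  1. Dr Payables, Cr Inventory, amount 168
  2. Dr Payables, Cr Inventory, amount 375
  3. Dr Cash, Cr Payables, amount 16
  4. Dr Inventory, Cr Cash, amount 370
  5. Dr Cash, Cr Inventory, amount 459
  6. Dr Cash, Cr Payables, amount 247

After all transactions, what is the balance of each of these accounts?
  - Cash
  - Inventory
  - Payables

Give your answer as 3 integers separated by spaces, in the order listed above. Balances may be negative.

After txn 1 (Dr Payables, Cr Inventory, amount 168): Inventory=-168 Payables=168
After txn 2 (Dr Payables, Cr Inventory, amount 375): Inventory=-543 Payables=543
After txn 3 (Dr Cash, Cr Payables, amount 16): Cash=16 Inventory=-543 Payables=527
After txn 4 (Dr Inventory, Cr Cash, amount 370): Cash=-354 Inventory=-173 Payables=527
After txn 5 (Dr Cash, Cr Inventory, amount 459): Cash=105 Inventory=-632 Payables=527
After txn 6 (Dr Cash, Cr Payables, amount 247): Cash=352 Inventory=-632 Payables=280

Answer: 352 -632 280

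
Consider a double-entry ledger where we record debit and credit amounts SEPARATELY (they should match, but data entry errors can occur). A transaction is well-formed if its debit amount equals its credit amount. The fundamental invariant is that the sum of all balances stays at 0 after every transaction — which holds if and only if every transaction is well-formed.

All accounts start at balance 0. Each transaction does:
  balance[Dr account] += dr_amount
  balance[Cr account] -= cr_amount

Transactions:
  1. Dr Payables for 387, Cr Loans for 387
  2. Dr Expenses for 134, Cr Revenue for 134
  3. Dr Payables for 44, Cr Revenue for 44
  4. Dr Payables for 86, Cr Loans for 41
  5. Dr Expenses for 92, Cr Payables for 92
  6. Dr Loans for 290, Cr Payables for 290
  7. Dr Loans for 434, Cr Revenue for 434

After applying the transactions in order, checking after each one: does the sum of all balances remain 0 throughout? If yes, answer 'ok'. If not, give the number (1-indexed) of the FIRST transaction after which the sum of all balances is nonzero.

Answer: 4

Derivation:
After txn 1: dr=387 cr=387 sum_balances=0
After txn 2: dr=134 cr=134 sum_balances=0
After txn 3: dr=44 cr=44 sum_balances=0
After txn 4: dr=86 cr=41 sum_balances=45
After txn 5: dr=92 cr=92 sum_balances=45
After txn 6: dr=290 cr=290 sum_balances=45
After txn 7: dr=434 cr=434 sum_balances=45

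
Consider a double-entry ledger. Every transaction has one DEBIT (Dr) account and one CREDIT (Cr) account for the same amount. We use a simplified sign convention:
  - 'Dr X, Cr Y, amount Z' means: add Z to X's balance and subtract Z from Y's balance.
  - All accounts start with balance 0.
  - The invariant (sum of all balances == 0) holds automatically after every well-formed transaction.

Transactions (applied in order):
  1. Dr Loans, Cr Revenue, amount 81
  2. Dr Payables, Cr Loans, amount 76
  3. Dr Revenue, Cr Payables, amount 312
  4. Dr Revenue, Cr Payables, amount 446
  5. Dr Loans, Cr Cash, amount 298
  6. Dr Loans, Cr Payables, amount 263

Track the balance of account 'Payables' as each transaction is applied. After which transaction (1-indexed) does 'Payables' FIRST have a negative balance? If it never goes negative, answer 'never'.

After txn 1: Payables=0
After txn 2: Payables=76
After txn 3: Payables=-236

Answer: 3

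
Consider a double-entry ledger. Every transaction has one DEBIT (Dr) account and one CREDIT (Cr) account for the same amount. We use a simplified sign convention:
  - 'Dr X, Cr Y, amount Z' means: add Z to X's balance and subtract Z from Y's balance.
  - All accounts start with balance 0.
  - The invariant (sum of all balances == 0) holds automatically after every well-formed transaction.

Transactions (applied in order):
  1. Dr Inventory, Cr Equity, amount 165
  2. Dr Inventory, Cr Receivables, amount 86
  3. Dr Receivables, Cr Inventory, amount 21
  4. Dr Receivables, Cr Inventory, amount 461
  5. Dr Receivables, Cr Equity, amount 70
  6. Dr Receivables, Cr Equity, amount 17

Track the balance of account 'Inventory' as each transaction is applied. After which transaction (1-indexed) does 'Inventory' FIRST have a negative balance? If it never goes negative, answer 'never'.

Answer: 4

Derivation:
After txn 1: Inventory=165
After txn 2: Inventory=251
After txn 3: Inventory=230
After txn 4: Inventory=-231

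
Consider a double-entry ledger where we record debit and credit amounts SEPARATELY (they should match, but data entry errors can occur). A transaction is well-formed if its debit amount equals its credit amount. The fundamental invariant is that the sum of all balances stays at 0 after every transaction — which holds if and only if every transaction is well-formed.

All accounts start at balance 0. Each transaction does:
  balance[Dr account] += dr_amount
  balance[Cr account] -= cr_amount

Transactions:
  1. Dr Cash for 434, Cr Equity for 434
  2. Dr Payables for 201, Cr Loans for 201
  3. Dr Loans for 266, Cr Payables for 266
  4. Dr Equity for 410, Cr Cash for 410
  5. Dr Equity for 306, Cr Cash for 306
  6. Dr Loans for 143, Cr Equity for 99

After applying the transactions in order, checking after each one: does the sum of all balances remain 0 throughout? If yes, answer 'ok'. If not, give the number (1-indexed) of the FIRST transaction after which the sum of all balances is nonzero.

After txn 1: dr=434 cr=434 sum_balances=0
After txn 2: dr=201 cr=201 sum_balances=0
After txn 3: dr=266 cr=266 sum_balances=0
After txn 4: dr=410 cr=410 sum_balances=0
After txn 5: dr=306 cr=306 sum_balances=0
After txn 6: dr=143 cr=99 sum_balances=44

Answer: 6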